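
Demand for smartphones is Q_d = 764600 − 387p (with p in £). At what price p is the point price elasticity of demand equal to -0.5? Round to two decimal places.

658.57

Ed = −387p/(764600 − 387p). Set this equal to -0.5:
387p = 0.5·(764600 − 387p) ⇒ 387p(1 + 0.5) = 0.5·764600
p = 0.5·764600 / (387·1.5) = 658.5701…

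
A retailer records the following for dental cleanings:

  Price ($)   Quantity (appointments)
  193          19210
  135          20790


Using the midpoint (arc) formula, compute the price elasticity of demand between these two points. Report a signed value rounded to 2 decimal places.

%ΔQ = (20790 − 19210) / [(19210 + 20790)/2] = 1580/20000 = 0.079
%ΔP = (135 − 193) / [(193 + 135)/2] = -58/164 = -0.353658…
Arc Ed = %ΔQ / %ΔP = (1580/20000) / (-58/164) = -0.2233…

-0.22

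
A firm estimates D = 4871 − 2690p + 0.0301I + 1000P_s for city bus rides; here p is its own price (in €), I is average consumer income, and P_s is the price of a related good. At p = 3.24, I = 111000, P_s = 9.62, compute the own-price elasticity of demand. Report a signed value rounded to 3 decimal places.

-0.956

At the given values, D = 4871 − 2690(3.24) + 0.0301(111000) + 1000(9.62) = 9116.5.
∂D/∂p = −2690.
E = (-2690) × (3.24/9116.5) = -0.95602…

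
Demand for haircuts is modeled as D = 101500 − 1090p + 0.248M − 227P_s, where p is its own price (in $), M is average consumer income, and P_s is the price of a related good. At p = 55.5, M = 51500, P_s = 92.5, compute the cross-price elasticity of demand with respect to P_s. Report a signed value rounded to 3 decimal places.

-0.641

At the given values, D = 101500 − 1090(55.5) + 0.248(51500) − 227(92.5) = 32779.5.
∂D/∂P_s = -227.
E = (-227) × (92.5/32779.5) = -0.64056…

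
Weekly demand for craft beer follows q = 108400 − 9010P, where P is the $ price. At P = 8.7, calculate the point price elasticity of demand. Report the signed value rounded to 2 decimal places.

-2.61

dq/dP = −9010. At P = 8.7, q = 108400 − 9010(8.7) = 30013.
Ed = (dq/dP)·(P/q) = −9010 × (8.7/30013) = -2.6117…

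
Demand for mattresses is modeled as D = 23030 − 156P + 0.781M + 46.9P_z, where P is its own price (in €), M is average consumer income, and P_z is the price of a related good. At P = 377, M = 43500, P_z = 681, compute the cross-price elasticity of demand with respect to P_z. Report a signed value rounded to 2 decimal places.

At the given values, D = 23030 − 156(377) + 0.781(43500) + 46.9(681) = 30130.4.
∂D/∂P_z = 46.9.
E = (46.9) × (681/30130.4) = 1.0600…

1.06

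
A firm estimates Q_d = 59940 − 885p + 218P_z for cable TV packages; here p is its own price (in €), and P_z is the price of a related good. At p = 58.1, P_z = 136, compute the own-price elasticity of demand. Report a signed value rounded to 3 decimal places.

At the given values, Q_d = 59940 − 885(58.1) + 218(136) = 38169.5.
∂Q_d/∂p = −885.
E = (-885) × (58.1/38169.5) = -1.34710…

-1.347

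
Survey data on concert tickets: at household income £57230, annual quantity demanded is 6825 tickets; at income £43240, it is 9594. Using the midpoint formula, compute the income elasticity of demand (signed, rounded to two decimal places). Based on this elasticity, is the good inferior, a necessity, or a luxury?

-1.21; inferior

%ΔQ = (9594 − 6825)/[( 6825 + 9594)/2] = 2769/8209.5 = 0.337292…
%ΔIncome = (43240 − 57230)/[( 57230 + 43240)/2] = -13990/50235 = -0.278491…
E_income = (2769/8209.5) / (-13990/50235) = -1.2111…
E_income < 0 ⇒ inferior good.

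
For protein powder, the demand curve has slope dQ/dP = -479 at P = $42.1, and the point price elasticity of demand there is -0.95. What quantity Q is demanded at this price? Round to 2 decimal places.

21227.26

Ed = (dQ/dP)·(P/Q) ⇒ Q = (dQ/dP)·P/Ed = (-479)·42.1/(-0.95) = 21227.2631…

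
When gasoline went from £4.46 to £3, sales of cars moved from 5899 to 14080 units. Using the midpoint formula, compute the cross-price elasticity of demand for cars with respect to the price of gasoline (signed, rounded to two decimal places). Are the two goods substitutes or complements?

%ΔQ_{cars} = (14080 − 5899)/avg = 8181/9989.5 = 0.818959…
%ΔP_{gasoline} = (3 − 4.46)/avg = -1.46/3.73 = -0.391420…
E_cross = (8181/9989.5) / (-1.46/3.73) = -2.0922…
E_cross < 0 ⇒ the goods are complements.

-2.09; complements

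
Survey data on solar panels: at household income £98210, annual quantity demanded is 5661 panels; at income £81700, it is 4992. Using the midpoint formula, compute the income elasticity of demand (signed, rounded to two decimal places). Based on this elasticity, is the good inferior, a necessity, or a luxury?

0.68; necessity

%ΔQ = (4992 − 5661)/[( 5661 + 4992)/2] = -669/5326.5 = -0.125598…
%ΔIncome = (81700 − 98210)/[( 98210 + 81700)/2] = -16510/89955 = -0.183536…
E_income = (-669/5326.5) / (-16510/89955) = 0.6843…
0 < E_income < 1 ⇒ normal good, necessity.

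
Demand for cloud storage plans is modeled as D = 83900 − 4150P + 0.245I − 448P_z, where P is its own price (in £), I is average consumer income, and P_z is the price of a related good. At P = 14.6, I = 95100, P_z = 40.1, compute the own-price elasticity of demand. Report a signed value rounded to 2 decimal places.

At the given values, D = 83900 − 4150(14.6) + 0.245(95100) − 448(40.1) = 28644.7.
∂D/∂P = −4150.
E = (-4150) × (14.6/28644.7) = -2.1152…

-2.12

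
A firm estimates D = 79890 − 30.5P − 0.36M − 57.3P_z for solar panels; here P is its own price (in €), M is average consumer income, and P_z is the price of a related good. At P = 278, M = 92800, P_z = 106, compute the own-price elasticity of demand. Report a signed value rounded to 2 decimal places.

-0.27

At the given values, D = 79890 − 30.5(278) − 0.36(92800) − 57.3(106) = 31929.2.
∂D/∂P = −30.5.
E = (-30.5) × (278/31929.2) = -0.2655…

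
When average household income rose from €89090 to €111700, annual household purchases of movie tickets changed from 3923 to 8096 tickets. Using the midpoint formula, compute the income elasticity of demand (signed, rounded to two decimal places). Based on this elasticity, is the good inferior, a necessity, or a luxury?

%ΔQ = (8096 − 3923)/[( 3923 + 8096)/2] = 4173/6009.5 = 0.694400…
%ΔIncome = (111700 − 89090)/[( 89090 + 111700)/2] = 22610/100395 = 0.225210…
E_income = (4173/6009.5) / (22610/100395) = 3.0833…
E_income > 1 ⇒ normal good, luxury.

3.08; luxury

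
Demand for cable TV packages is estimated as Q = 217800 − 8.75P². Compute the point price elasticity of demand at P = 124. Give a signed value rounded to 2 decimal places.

-3.23

dQ/dP = −2·8.75·P = -2170. At P = 124, Q = 83260.
Ed = (dQ/dP)·(P/Q) = (-2170) × (124/83260) = -3.2318…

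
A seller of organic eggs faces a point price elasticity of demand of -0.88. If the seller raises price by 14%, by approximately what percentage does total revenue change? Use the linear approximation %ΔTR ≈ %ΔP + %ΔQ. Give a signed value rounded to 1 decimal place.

+1.7%

%ΔQ ≈ Ed × %ΔP = (-0.88) × (+14%) = -12.3200%
%ΔTR ≈ %ΔP + %ΔQ = (+14%) + (-12.3200%) = +1.6800%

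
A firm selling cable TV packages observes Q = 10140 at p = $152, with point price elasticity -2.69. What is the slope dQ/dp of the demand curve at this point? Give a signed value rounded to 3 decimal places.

-179.451

Ed = (dQ/dp)·(p/Q) ⇒ dQ/dp = Ed·Q/p = (-2.69)·10140/152 = -179.45131…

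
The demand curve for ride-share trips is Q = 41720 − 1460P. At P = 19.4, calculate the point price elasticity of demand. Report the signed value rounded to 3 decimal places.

dQ/dP = −1460. At P = 19.4, Q = 41720 − 1460(19.4) = 13396.
Ed = (dQ/dP)·(P/Q) = −1460 × (19.4/13396) = -2.11436…

-2.114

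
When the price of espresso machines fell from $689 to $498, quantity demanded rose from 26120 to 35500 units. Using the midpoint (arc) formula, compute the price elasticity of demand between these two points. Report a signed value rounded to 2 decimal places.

%ΔQ = (35500 − 26120) / [(26120 + 35500)/2] = 9380/30810 = 0.304446…
%ΔP = (498 − 689) / [(689 + 498)/2] = -191/593.5 = -0.321819…
Arc Ed = %ΔQ / %ΔP = (9380/30810) / (-191/593.5) = -0.9460…

-0.95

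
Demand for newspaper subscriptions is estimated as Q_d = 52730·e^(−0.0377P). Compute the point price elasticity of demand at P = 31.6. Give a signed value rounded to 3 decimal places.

-1.191

dQ_d/dP = −0.0377·Q_d = -603.97. At P = 31.6, Q_d = 16020.4.
Ed = (dQ_d/dP)·(P/Q_d) = (-603.97) × (31.6/16020.4) = -1.19132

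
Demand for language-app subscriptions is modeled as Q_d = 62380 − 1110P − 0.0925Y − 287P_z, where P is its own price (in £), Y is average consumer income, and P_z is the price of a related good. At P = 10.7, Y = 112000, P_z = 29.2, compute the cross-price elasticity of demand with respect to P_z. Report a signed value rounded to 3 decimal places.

At the given values, Q_d = 62380 − 1110(10.7) − 0.0925(112000) − 287(29.2) = 31762.6.
∂Q_d/∂P_z = -287.
E = (-287) × (29.2/31762.6) = -0.26384…

-0.264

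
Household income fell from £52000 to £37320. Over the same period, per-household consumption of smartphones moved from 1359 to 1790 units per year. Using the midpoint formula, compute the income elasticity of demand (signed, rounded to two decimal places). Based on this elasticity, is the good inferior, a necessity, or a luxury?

-0.83; inferior

%ΔQ = (1790 − 1359)/[( 1359 + 1790)/2] = 431/1574.5 = 0.273737…
%ΔIncome = (37320 − 52000)/[( 52000 + 37320)/2] = -14680/44660 = -0.328705…
E_income = (431/1574.5) / (-14680/44660) = -0.8327…
E_income < 0 ⇒ inferior good.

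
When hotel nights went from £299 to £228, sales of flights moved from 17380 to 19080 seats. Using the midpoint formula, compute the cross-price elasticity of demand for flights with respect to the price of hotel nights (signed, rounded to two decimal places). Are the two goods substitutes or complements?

%ΔQ_{flights} = (19080 − 17380)/avg = 1700/18230 = 0.093252…
%ΔP_{hotel nights} = (228 − 299)/avg = -71/263.5 = -0.269449…
E_cross = (1700/18230) / (-71/263.5) = -0.3460…
E_cross < 0 ⇒ the goods are complements.

-0.35; complements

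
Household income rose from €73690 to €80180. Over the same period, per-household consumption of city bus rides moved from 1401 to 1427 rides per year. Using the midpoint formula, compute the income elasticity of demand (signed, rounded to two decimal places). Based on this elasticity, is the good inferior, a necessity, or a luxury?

0.22; necessity

%ΔQ = (1427 − 1401)/[( 1401 + 1427)/2] = 26/1414 = 0.018387…
%ΔIncome = (80180 − 73690)/[( 73690 + 80180)/2] = 6490/76935 = 0.084356…
E_income = (26/1414) / (6490/76935) = 0.2179…
0 < E_income < 1 ⇒ normal good, necessity.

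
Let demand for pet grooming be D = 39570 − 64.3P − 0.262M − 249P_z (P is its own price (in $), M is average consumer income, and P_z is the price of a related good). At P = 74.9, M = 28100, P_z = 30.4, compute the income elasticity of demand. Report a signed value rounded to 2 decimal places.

At the given values, D = 39570 − 64.3(74.9) − 0.262(28100) − 249(30.4) = 19822.13.
∂D/∂M = -0.262.
E = (-0.262) × (28100/19822.13) = -0.3714…

-0.37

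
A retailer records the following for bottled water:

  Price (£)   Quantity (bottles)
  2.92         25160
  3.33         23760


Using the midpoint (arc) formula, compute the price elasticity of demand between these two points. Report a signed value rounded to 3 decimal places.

-0.436

%ΔQ = (23760 − 25160) / [(25160 + 23760)/2] = -1400/24460 = -0.057236…
%ΔP = (3.33 − 2.92) / [(2.92 + 3.33)/2] = 0.41/3.125 = 0.1312
Arc Ed = %ΔQ / %ΔP = (-1400/24460) / (0.41/3.125) = -0.43625…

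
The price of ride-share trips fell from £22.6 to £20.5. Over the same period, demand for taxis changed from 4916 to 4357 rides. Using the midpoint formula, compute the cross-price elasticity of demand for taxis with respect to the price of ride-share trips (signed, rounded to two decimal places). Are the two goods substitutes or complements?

%ΔQ_{taxis} = (4357 − 4916)/avg = -559/4636.5 = -0.120565…
%ΔP_{ride-share trips} = (20.5 − 22.6)/avg = -2.1/21.55 = -0.097447…
E_cross = (-559/4636.5) / (-2.1/21.55) = 1.2372…
E_cross > 0 ⇒ the goods are substitutes.

1.24; substitutes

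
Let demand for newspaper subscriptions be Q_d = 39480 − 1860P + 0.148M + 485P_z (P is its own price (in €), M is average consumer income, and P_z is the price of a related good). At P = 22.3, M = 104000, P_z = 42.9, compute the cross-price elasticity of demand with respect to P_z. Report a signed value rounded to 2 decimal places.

0.61

At the given values, Q_d = 39480 − 1860(22.3) + 0.148(104000) + 485(42.9) = 34200.5.
∂Q_d/∂P_z = 485.
E = (485) × (42.9/34200.5) = 0.6083…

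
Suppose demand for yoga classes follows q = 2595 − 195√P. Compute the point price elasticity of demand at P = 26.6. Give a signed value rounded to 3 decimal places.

-0.316

dq/dP = −195/(2√P) = -18.9044. At P = 26.6, q = 1589.28.
Ed = (dq/dP)·(P/q) = (-18.9044) × (26.6/1589.28) = -0.31640…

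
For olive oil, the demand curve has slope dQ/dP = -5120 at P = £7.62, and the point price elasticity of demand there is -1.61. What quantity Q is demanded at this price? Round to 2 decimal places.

Ed = (dQ/dP)·(P/Q) ⇒ Q = (dQ/dP)·P/Ed = (-5120)·7.62/(-1.61) = 24232.5465…

24232.55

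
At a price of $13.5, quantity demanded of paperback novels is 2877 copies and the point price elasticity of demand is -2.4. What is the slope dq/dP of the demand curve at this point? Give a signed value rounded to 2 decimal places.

-511.47

Ed = (dq/dP)·(P/q) ⇒ dq/dP = Ed·q/P = (-2.4)·2877/13.5 = -511.4666…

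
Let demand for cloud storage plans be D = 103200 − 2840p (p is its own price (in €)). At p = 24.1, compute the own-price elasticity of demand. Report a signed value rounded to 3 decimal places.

-1.969

At the given values, D = 103200 − 2840(24.1) = 34756.
∂D/∂p = −2840.
E = (-2840) × (24.1/34756) = -1.96927…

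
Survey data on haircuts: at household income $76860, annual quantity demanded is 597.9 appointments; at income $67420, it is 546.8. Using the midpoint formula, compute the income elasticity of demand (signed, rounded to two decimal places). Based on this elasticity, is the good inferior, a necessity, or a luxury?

0.68; necessity

%ΔQ = (546.8 − 597.9)/[( 597.9 + 546.8)/2] = -51.1/572.35 = -0.089281…
%ΔIncome = (67420 − 76860)/[( 76860 + 67420)/2] = -9440/72140 = -0.130856…
E_income = (-51.1/572.35) / (-9440/72140) = 0.6822…
0 < E_income < 1 ⇒ normal good, necessity.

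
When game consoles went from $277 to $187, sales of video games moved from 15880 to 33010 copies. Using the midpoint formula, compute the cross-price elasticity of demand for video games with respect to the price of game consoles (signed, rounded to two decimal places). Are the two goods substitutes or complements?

%ΔQ_{video games} = (33010 − 15880)/avg = 17130/24445 = 0.700756…
%ΔP_{game consoles} = (187 − 277)/avg = -90/232 = -0.387931…
E_cross = (17130/24445) / (-90/232) = -1.8063…
E_cross < 0 ⇒ the goods are complements.

-1.81; complements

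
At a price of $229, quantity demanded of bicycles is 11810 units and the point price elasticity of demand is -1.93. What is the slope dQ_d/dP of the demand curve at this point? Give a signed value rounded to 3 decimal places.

-99.534

Ed = (dQ_d/dP)·(P/Q_d) ⇒ dQ_d/dP = Ed·Q_d/P = (-1.93)·11810/229 = -99.53406…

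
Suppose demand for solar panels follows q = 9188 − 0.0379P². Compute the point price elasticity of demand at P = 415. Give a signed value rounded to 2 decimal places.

-4.91

dq/dP = −2·0.0379·P = -31.457. At P = 415, q = 2660.6725.
Ed = (dq/dP)·(P/q) = (-31.457) × (415/2660.6725) = -4.9065…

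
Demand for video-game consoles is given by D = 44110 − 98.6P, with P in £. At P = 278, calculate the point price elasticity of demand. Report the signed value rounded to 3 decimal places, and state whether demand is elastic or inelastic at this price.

-1.641; elastic

dD/dP = −98.6. At P = 278, D = 44110 − 98.6(278) = 16699.2.
Ed = (dD/dP)·(P/D) = −98.6 × (278/16699.2) = -1.64144…
|Ed| = 1.641 > 1, so demand is elastic.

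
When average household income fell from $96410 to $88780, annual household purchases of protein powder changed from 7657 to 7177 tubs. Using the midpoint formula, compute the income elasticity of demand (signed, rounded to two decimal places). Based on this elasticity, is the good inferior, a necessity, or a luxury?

0.79; necessity

%ΔQ = (7177 − 7657)/[( 7657 + 7177)/2] = -480/7417 = -0.064716…
%ΔIncome = (88780 − 96410)/[( 96410 + 88780)/2] = -7630/92595 = -0.082401…
E_income = (-480/7417) / (-7630/92595) = 0.7853…
0 < E_income < 1 ⇒ normal good, necessity.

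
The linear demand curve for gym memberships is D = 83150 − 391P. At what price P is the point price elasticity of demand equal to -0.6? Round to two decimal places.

79.75

Ed = −391P/(83150 − 391P). Set this equal to -0.6:
391P = 0.6·(83150 − 391P) ⇒ 391P(1 + 0.6) = 0.6·83150
P = 0.6·83150 / (391·1.6) = 79.7474…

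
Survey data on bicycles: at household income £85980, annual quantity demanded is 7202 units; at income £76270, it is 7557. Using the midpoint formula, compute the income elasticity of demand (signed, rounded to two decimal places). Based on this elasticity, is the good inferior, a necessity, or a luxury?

%ΔQ = (7557 − 7202)/[( 7202 + 7557)/2] = 355/7379.5 = 0.048106…
%ΔIncome = (76270 − 85980)/[( 85980 + 76270)/2] = -9710/81125 = -0.119691…
E_income = (355/7379.5) / (-9710/81125) = -0.4019…
E_income < 0 ⇒ inferior good.

-0.40; inferior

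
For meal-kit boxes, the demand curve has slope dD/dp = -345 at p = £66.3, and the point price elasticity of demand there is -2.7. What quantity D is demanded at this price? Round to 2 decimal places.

8471.67

Ed = (dD/dp)·(p/D) ⇒ D = (dD/dp)·p/Ed = (-345)·66.3/(-2.7) = 8471.6666…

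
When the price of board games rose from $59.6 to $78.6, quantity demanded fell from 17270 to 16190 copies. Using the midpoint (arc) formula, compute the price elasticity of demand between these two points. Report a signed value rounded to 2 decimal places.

-0.23

%ΔQ = (16190 − 17270) / [(17270 + 16190)/2] = -1080/16730 = -0.064554…
%ΔP = (78.6 − 59.6) / [(59.6 + 78.6)/2] = 19/69.1 = 0.274963…
Arc Ed = %ΔQ / %ΔP = (-1080/16730) / (19/69.1) = -0.2347…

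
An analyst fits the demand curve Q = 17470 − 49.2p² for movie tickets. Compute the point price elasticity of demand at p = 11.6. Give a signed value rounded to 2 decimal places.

dQ/dp = −2·49.2·p = -1141.44. At p = 11.6, Q = 10849.648.
Ed = (dQ/dp)·(p/Q) = (-1141.44) × (11.6/10849.648) = -1.2203…

-1.22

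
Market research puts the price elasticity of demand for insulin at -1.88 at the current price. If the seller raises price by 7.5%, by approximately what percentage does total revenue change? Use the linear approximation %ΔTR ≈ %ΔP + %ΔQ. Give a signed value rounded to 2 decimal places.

-6.60%

%ΔQ ≈ Ed × %ΔP = (-1.88) × (+7.5%) = -14.1000%
%ΔTR ≈ %ΔP + %ΔQ = (+7.5%) + (-14.1000%) = -6.6000%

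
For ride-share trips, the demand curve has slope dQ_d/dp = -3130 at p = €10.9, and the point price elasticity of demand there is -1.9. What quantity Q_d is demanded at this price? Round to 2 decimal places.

Ed = (dQ_d/dp)·(p/Q_d) ⇒ Q_d = (dQ_d/dp)·p/Ed = (-3130)·10.9/(-1.9) = 17956.3157…

17956.32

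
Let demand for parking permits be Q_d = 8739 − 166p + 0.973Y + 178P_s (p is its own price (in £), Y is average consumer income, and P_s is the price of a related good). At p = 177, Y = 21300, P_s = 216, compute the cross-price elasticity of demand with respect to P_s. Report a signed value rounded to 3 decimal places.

At the given values, Q_d = 8739 − 166(177) + 0.973(21300) + 178(216) = 38529.9.
∂Q_d/∂P_s = 178.
E = (178) × (216/38529.9) = 0.99787…

0.998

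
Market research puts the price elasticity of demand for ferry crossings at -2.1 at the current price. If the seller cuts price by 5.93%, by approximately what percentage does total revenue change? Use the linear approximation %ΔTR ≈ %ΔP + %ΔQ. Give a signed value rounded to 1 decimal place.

+6.5%

%ΔQ ≈ Ed × %ΔP = (-2.1) × (-5.93%) = +12.4530%
%ΔTR ≈ %ΔP + %ΔQ = (-5.93%) + (+12.4530%) = +6.5230%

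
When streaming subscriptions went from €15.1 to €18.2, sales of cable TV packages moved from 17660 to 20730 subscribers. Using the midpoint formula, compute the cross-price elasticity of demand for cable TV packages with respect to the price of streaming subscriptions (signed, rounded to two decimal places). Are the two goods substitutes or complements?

0.86; substitutes

%ΔQ_{cable TV packages} = (20730 − 17660)/avg = 3070/19195 = 0.159937…
%ΔP_{streaming subscriptions} = (18.2 − 15.1)/avg = 3.1/16.65 = 0.186186…
E_cross = (3070/19195) / (3.1/16.65) = 0.8590…
E_cross > 0 ⇒ the goods are substitutes.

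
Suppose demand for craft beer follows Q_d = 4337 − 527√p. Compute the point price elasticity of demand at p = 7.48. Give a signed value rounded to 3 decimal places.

dQ_d/dp = −527/(2√p) = -96.3451. At p = 7.48, Q_d = 2895.68.
Ed = (dQ_d/dp)·(p/Q_d) = (-96.3451) × (7.48/2895.68) = -0.24887…

-0.249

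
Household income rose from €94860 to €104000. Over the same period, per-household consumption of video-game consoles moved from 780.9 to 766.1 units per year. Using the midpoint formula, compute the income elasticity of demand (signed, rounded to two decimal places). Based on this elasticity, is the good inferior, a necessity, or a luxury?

-0.21; inferior

%ΔQ = (766.1 − 780.9)/[( 780.9 + 766.1)/2] = -14.8/773.5 = -0.019133…
%ΔIncome = (104000 − 94860)/[( 94860 + 104000)/2] = 9140/99430 = 0.091923…
E_income = (-14.8/773.5) / (9140/99430) = -0.2081…
E_income < 0 ⇒ inferior good.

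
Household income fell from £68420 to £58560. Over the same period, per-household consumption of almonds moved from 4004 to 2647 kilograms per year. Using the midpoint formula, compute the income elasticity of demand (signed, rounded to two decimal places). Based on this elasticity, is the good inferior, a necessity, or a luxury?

2.63; luxury

%ΔQ = (2647 − 4004)/[( 4004 + 2647)/2] = -1357/3325.5 = -0.408058…
%ΔIncome = (58560 − 68420)/[( 68420 + 58560)/2] = -9860/63490 = -0.155300…
E_income = (-1357/3325.5) / (-9860/63490) = 2.6275…
E_income > 1 ⇒ normal good, luxury.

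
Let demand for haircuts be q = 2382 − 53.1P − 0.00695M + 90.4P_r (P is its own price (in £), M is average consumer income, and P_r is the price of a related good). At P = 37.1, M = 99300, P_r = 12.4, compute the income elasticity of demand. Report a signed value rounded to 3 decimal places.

At the given values, q = 2382 − 53.1(37.1) − 0.00695(99300) + 90.4(12.4) = 842.815.
∂q/∂M = -0.00695.
E = (-0.00695) × (99300/842.815) = -0.81884…

-0.819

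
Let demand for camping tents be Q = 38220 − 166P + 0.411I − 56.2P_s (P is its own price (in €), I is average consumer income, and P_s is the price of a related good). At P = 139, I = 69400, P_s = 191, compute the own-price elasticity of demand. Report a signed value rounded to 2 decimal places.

At the given values, Q = 38220 − 166(139) + 0.411(69400) − 56.2(191) = 32935.2.
∂Q/∂P = −166.
E = (-166) × (139/32935.2) = -0.7005…

-0.70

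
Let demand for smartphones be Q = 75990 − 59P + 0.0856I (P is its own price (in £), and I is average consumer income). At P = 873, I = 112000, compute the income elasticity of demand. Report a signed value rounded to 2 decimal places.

At the given values, Q = 75990 − 59(873) + 0.0856(112000) = 34070.2.
∂Q/∂I = 0.0856.
E = (0.0856) × (112000/34070.2) = 0.2813…

0.28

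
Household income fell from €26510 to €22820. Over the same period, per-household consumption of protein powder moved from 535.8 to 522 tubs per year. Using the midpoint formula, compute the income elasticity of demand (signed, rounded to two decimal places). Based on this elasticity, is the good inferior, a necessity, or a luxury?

%ΔQ = (522 − 535.8)/[( 535.8 + 522)/2] = -13.8/528.9 = -0.026091…
%ΔIncome = (22820 − 26510)/[( 26510 + 22820)/2] = -3690/24665 = -0.149604…
E_income = (-13.8/528.9) / (-3690/24665) = 0.1744…
0 < E_income < 1 ⇒ normal good, necessity.

0.17; necessity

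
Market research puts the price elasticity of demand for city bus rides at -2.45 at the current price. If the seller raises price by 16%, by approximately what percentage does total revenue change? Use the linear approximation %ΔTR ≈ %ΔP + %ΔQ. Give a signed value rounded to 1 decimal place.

-23.2%

%ΔQ ≈ Ed × %ΔP = (-2.45) × (+16%) = -39.2000%
%ΔTR ≈ %ΔP + %ΔQ = (+16%) + (-39.2000%) = -23.2000%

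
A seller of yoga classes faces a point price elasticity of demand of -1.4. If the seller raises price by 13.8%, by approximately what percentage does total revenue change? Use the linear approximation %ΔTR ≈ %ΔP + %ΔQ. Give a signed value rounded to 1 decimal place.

%ΔQ ≈ Ed × %ΔP = (-1.4) × (+13.8%) = -19.3200%
%ΔTR ≈ %ΔP + %ΔQ = (+13.8%) + (-19.3200%) = -5.5200%

-5.5%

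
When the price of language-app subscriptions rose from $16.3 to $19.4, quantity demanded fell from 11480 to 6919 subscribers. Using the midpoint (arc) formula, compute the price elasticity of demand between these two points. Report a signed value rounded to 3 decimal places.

-2.855

%ΔQ = (6919 − 11480) / [(11480 + 6919)/2] = -4561/9199.5 = -0.495787…
%ΔP = (19.4 − 16.3) / [(16.3 + 19.4)/2] = 3.1/17.85 = 0.173669…
Arc Ed = %ΔQ / %ΔP = (-4561/9199.5) / (3.1/17.85) = -2.85477…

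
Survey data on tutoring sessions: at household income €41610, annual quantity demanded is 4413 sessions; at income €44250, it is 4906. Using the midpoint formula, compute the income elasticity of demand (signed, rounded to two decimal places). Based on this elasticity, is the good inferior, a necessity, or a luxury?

%ΔQ = (4906 − 4413)/[( 4413 + 4906)/2] = 493/4659.5 = 0.105805…
%ΔIncome = (44250 − 41610)/[( 41610 + 44250)/2] = 2640/42930 = 0.061495…
E_income = (493/4659.5) / (2640/42930) = 1.7205…
E_income > 1 ⇒ normal good, luxury.

1.72; luxury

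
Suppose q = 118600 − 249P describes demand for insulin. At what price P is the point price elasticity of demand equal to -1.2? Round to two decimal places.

259.80

Ed = −249P/(118600 − 249P). Set this equal to -1.2:
249P = 1.2·(118600 − 249P) ⇒ 249P(1 + 1.2) = 1.2·118600
P = 1.2·118600 / (249·2.2) = 259.8028…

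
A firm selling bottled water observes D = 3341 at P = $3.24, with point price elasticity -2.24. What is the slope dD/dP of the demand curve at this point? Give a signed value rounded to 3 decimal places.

-2309.827

Ed = (dD/dP)·(P/D) ⇒ dD/dP = Ed·D/P = (-2.24)·3341/3.24 = -2309.82716…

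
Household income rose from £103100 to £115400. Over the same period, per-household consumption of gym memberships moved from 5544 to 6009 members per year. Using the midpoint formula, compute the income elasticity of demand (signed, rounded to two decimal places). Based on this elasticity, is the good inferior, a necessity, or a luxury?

%ΔQ = (6009 − 5544)/[( 5544 + 6009)/2] = 465/5776.5 = 0.080498…
%ΔIncome = (115400 − 103100)/[( 103100 + 115400)/2] = 12300/109250 = 0.112585…
E_income = (465/5776.5) / (12300/109250) = 0.7149…
0 < E_income < 1 ⇒ normal good, necessity.

0.71; necessity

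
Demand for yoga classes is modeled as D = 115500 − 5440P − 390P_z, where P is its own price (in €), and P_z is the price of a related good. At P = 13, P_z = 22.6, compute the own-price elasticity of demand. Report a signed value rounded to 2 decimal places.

-1.97

At the given values, D = 115500 − 5440(13) − 390(22.6) = 35966.
∂D/∂P = −5440.
E = (-5440) × (13/35966) = -1.9663…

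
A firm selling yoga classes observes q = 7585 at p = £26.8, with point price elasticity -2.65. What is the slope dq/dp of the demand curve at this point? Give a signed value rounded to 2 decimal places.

Ed = (dq/dp)·(p/q) ⇒ dq/dp = Ed·q/p = (-2.65)·7585/26.8 = -750.0093…

-750.01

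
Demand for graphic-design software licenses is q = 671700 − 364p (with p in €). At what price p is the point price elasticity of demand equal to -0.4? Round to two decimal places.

Ed = −364p/(671700 − 364p). Set this equal to -0.4:
364p = 0.4·(671700 − 364p) ⇒ 364p(1 + 0.4) = 0.4·671700
p = 0.4·671700 / (364·1.4) = 527.2370…

527.24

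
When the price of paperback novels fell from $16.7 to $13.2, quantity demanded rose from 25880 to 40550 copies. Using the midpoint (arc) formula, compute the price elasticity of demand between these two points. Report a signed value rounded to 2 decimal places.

%ΔQ = (40550 − 25880) / [(25880 + 40550)/2] = 14670/33215 = 0.441667…
%ΔP = (13.2 − 16.7) / [(16.7 + 13.2)/2] = -3.5/14.95 = -0.234113…
Arc Ed = %ΔQ / %ΔP = (14670/33215) / (-3.5/14.95) = -1.8865…

-1.89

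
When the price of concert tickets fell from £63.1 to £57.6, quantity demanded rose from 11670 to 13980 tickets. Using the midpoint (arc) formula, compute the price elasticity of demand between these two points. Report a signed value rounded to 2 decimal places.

%ΔQ = (13980 − 11670) / [(11670 + 13980)/2] = 2310/12825 = 0.180116…
%ΔP = (57.6 − 63.1) / [(63.1 + 57.6)/2] = -5.5/60.35 = -0.091135…
Arc Ed = %ΔQ / %ΔP = (2310/12825) / (-5.5/60.35) = -1.9763…

-1.98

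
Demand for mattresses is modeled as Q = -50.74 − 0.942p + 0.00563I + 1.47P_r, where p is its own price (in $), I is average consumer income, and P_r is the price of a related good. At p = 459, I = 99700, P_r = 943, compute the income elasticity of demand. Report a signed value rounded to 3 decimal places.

0.383

At the given values, Q = -50.74 − 0.942(459) + 0.00563(99700) + 1.47(943) = 1464.403.
∂Q/∂I = 0.00563.
E = (0.00563) × (99700/1464.403) = 0.38330…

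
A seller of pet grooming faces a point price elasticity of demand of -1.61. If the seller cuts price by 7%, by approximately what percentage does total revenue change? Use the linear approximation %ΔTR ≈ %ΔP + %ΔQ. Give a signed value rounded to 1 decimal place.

+4.3%

%ΔQ ≈ Ed × %ΔP = (-1.61) × (-7%) = +11.2700%
%ΔTR ≈ %ΔP + %ΔQ = (-7%) + (+11.2700%) = +4.2700%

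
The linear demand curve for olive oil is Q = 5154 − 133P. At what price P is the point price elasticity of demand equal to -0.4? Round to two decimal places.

Ed = −133P/(5154 − 133P). Set this equal to -0.4:
133P = 0.4·(5154 − 133P) ⇒ 133P(1 + 0.4) = 0.4·5154
P = 0.4·5154 / (133·1.4) = 11.0719…

11.07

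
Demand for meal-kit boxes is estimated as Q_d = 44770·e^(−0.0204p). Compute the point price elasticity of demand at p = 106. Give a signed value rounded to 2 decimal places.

-2.16

dQ_d/dp = −0.0204·Q_d = -105.075. At p = 106, Q_d = 5150.73.
Ed = (dQ_d/dp)·(p/Q_d) = (-105.075) × (106/5150.73) = -2.1624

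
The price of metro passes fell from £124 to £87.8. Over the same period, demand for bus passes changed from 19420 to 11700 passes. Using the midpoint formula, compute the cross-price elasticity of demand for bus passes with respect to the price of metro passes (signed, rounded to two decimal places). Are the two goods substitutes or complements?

%ΔQ_{bus passes} = (11700 − 19420)/avg = -7720/15560 = -0.496143…
%ΔP_{metro passes} = (87.8 − 124)/avg = -36.2/105.9 = -0.341831…
E_cross = (-7720/15560) / (-36.2/105.9) = 1.4514…
E_cross > 0 ⇒ the goods are substitutes.

1.45; substitutes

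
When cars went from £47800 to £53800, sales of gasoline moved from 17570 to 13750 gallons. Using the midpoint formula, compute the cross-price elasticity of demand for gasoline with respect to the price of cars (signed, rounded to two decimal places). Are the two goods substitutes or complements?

-2.07; complements

%ΔQ_{gasoline} = (13750 − 17570)/avg = -3820/15660 = -0.243933…
%ΔP_{cars} = (53800 − 47800)/avg = 6000/50800 = 0.118110…
E_cross = (-3820/15660) / (6000/50800) = -2.0653…
E_cross < 0 ⇒ the goods are complements.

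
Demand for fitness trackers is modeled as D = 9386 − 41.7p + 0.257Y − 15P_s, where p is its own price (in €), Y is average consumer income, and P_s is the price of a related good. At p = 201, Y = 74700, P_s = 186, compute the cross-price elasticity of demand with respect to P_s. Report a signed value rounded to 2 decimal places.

-0.16

At the given values, D = 9386 − 41.7(201) + 0.257(74700) − 15(186) = 17412.2.
∂D/∂P_s = -15.
E = (-15) × (186/17412.2) = -0.1602…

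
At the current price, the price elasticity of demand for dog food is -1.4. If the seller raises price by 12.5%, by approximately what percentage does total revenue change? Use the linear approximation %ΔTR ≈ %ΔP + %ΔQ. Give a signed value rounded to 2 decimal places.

%ΔQ ≈ Ed × %ΔP = (-1.4) × (+12.5%) = -17.5000%
%ΔTR ≈ %ΔP + %ΔQ = (+12.5%) + (-17.5000%) = -5.0000%

-5.00%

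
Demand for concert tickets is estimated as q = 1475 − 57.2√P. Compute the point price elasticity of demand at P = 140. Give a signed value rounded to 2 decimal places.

dq/dP = −57.2/(2√P) = -2.41714. At P = 140, q = 798.2.
Ed = (dq/dP)·(P/q) = (-2.41714) × (140/798.2) = -0.4239…

-0.42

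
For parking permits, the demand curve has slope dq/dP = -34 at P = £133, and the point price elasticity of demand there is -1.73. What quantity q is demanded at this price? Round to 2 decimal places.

Ed = (dq/dP)·(P/q) ⇒ q = (dq/dP)·P/Ed = (-34)·133/(-1.73) = 2613.8728…

2613.87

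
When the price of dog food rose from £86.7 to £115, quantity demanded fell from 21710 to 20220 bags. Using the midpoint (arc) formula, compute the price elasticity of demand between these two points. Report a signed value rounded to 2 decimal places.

%ΔQ = (20220 − 21710) / [(21710 + 20220)/2] = -1490/20965 = -0.071070…
%ΔP = (115 − 86.7) / [(86.7 + 115)/2] = 28.3/100.85 = 0.280614…
Arc Ed = %ΔQ / %ΔP = (-1490/20965) / (28.3/100.85) = -0.2532…

-0.25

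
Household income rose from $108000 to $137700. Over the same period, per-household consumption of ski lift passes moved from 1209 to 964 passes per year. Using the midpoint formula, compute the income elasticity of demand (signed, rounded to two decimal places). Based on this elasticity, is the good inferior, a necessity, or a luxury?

%ΔQ = (964 − 1209)/[( 1209 + 964)/2] = -245/1086.5 = -0.225494…
%ΔIncome = (137700 − 108000)/[( 108000 + 137700)/2] = 29700/122850 = 0.241758…
E_income = (-245/1086.5) / (29700/122850) = -0.9327…
E_income < 0 ⇒ inferior good.

-0.93; inferior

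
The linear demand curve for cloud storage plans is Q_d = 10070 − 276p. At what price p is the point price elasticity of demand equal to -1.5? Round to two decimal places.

Ed = −276p/(10070 − 276p). Set this equal to -1.5:
276p = 1.5·(10070 − 276p) ⇒ 276p(1 + 1.5) = 1.5·10070
p = 1.5·10070 / (276·2.5) = 21.8913…

21.89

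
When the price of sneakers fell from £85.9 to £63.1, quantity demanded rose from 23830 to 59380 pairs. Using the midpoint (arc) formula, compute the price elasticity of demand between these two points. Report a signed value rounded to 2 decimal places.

%ΔQ = (59380 − 23830) / [(23830 + 59380)/2] = 35550/41605 = 0.854464…
%ΔP = (63.1 − 85.9) / [(85.9 + 63.1)/2] = -22.8/74.5 = -0.306040…
Arc Ed = %ΔQ / %ΔP = (35550/41605) / (-22.8/74.5) = -2.7920…

-2.79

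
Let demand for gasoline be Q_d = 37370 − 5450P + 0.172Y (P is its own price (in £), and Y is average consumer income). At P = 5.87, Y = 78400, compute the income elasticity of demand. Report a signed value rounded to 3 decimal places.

At the given values, Q_d = 37370 − 5450(5.87) + 0.172(78400) = 18863.3.
∂Q_d/∂Y = 0.172.
E = (0.172) × (78400/18863.3) = 0.71486…

0.715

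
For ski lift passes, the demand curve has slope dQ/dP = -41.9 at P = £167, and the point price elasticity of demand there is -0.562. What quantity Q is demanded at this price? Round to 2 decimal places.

12450.71

Ed = (dQ/dP)·(P/Q) ⇒ Q = (dQ/dP)·P/Ed = (-41.9)·167/(-0.562) = 12450.7117…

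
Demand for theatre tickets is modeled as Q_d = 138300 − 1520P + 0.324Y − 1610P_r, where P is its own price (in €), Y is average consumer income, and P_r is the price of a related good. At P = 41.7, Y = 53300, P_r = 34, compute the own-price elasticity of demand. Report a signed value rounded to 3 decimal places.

At the given values, Q_d = 138300 − 1520(41.7) + 0.324(53300) − 1610(34) = 37445.2.
∂Q_d/∂P = −1520.
E = (-1520) × (41.7/37445.2) = -1.69271…

-1.693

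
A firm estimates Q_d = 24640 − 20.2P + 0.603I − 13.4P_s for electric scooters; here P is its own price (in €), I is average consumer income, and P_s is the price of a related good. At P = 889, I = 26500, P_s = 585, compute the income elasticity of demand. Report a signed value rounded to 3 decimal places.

At the given values, Q_d = 24640 − 20.2(889) + 0.603(26500) − 13.4(585) = 14822.7.
∂Q_d/∂I = 0.603.
E = (0.603) × (26500/14822.7) = 1.07804…

1.078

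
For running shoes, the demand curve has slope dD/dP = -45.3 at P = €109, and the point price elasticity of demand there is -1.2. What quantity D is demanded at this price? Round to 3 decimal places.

4114.750

Ed = (dD/dP)·(P/D) ⇒ D = (dD/dP)·P/Ed = (-45.3)·109/(-1.2) = 4114.75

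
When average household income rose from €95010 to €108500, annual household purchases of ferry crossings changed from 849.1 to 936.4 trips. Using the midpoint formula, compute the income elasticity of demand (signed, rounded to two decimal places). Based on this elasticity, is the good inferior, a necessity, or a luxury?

0.74; necessity

%ΔQ = (936.4 − 849.1)/[( 849.1 + 936.4)/2] = 87.3/892.75 = 0.097787…
%ΔIncome = (108500 − 95010)/[( 95010 + 108500)/2] = 13490/101755 = 0.132573…
E_income = (87.3/892.75) / (13490/101755) = 0.7376…
0 < E_income < 1 ⇒ normal good, necessity.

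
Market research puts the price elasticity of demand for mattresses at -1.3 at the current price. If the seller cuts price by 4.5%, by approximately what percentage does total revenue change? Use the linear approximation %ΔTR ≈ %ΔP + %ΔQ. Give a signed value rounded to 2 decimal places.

+1.35%

%ΔQ ≈ Ed × %ΔP = (-1.3) × (-4.5%) = +5.8500%
%ΔTR ≈ %ΔP + %ΔQ = (-4.5%) + (+5.8500%) = +1.3500%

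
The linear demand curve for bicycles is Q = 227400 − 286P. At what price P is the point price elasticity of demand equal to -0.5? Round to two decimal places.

Ed = −286P/(227400 − 286P). Set this equal to -0.5:
286P = 0.5·(227400 − 286P) ⇒ 286P(1 + 0.5) = 0.5·227400
P = 0.5·227400 / (286·1.5) = 265.0349…

265.03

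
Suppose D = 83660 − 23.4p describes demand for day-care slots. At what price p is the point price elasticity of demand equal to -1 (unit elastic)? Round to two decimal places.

1787.61

Ed = −23.4p/(83660 − 23.4p). Set this equal to -1:
23.4p = 1·(83660 − 23.4p) ⇒ 23.4p(1 + 1) = 1·83660
p = 1·83660 / (23.4·2) = 1787.6068…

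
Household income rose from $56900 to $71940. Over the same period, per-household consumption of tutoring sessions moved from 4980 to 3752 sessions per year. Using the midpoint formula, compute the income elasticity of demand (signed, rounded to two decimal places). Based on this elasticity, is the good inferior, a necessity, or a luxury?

%ΔQ = (3752 − 4980)/[( 4980 + 3752)/2] = -1228/4366 = -0.281264…
%ΔIncome = (71940 − 56900)/[( 56900 + 71940)/2] = 15040/64420 = 0.233467…
E_income = (-1228/4366) / (15040/64420) = -1.2047…
E_income < 0 ⇒ inferior good.

-1.20; inferior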